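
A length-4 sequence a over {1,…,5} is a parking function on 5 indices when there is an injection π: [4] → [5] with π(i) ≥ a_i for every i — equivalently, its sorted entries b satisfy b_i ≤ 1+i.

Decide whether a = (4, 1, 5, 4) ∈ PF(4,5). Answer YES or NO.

NO

Rearranged: b = (1, 4, 4, 5).
  b_1=1 ≤ 2
  b_2=4 > 3
  fails at i=2 ⇒ NO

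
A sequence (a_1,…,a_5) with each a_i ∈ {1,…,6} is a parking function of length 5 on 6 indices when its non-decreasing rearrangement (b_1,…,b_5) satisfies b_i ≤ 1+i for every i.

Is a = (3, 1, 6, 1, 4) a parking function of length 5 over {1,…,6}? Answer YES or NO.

Sorted: b = (1, 1, 3, 4, 6).
  b_1=1 ≤ 2
  b_2=1 ≤ 3
  b_3=3 ≤ 4
  b_4=4 ≤ 5
  b_5=6 ≤ 6
All bounds hold ⇒ YES

YES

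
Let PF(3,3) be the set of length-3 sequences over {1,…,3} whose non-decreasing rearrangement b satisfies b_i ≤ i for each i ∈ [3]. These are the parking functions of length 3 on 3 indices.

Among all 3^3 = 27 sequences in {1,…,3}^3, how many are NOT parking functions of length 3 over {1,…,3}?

#PF = (3−3+1)·(3+1)^(3−1) = 1·16 = 16 [KW]
E.g. (3,2,3) → sorted (2,3,3): b_1=2>1, not a PF.
So 27 − 16 = 11 fail.

11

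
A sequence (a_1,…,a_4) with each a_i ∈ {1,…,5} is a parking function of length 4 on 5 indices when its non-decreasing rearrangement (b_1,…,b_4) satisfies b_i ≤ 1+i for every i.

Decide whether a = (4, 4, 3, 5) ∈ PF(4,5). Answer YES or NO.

NO

Sorted: b = (3, 4, 4, 5).
  b_1=3 > 2
  fails at i=1 ⇒ NO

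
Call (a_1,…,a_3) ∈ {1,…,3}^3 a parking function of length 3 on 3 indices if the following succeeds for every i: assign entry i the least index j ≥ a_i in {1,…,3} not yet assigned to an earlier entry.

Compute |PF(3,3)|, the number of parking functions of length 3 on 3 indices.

16

|PF(3,3)| = (3−3+1)·(3+1)^(3−1) = 1·16 = 16 (Pollak)
Example (1,2,2) → sorted (1,2,2): b_i ≤ i ∀i, a PF.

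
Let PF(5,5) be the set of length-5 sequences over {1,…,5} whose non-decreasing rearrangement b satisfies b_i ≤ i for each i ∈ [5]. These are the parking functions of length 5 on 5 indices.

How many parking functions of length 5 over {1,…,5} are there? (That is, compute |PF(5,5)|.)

Count = 1·6^4 = 1×1296 = 1296
Example (2,2,4,1,5) → sorted (1,2,2,4,5): b_i ≤ i ∀i, a PF.

1296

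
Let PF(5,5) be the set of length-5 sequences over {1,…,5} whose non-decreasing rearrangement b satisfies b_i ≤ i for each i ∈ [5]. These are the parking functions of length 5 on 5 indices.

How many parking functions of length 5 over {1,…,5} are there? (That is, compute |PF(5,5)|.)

|PF(5,5)| = 1·6^4 = 1·1296 = 1296 (Pollak)
One tuple (1,2,4,4,3) → sorted (1,2,3,4,4): b_i ≤ i ∀i, a PF.

1296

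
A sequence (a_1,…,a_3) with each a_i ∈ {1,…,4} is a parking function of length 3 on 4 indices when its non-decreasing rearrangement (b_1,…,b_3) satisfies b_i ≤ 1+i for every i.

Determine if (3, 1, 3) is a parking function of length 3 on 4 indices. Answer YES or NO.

YES

Sorted: b = (1, 3, 3).
  b_1=1 ≤ 2
  b_2=3 ≤ 3
  b_3=3 ≤ 4
All bounds hold ⇒ YES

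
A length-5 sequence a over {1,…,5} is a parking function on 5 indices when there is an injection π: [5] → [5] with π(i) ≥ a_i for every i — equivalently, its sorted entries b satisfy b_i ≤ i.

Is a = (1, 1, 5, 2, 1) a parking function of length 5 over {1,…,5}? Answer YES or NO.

Rearranged: b = (1, 1, 1, 2, 5).
  b_1=1 ≤ 1
  b_2=1 ≤ 2
  b_3=1 ≤ 3
  b_4=2 ≤ 4
  b_5=5 ≤ 5
All bounds hold ⇒ YES

YES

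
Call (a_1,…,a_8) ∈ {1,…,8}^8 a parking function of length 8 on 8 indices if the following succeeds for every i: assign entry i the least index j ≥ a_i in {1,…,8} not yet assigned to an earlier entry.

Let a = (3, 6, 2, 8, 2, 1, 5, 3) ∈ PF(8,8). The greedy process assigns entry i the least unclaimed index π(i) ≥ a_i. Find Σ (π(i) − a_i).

6

Σπ = 36 ({1..8} each once); Σa = 3+6+2+8+2+1+5+3 = 30; disp = 36−30 = 6.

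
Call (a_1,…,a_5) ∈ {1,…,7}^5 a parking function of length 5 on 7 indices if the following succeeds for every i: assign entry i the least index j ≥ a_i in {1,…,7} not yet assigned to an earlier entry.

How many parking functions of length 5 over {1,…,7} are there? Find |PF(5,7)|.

12288

|PF| = (8−5)·8^(5−1) = 3 · 4096 = 12288 (Konheim–Weiss)
Example (3,1,4,5,4) → sorted (1,3,4,4,5): b_i ≤ 2+i ∀i, a PF.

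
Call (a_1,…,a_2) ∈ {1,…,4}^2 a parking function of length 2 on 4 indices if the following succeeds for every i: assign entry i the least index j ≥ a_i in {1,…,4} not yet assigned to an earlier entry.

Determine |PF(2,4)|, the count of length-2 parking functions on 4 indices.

15

#PF = (5−2)·5^(2−1) = 3 · 5 = 15 (Pollak)
One tuple (2,2) → sorted (2,2): b_i ≤ 2+i ∀i, a PF.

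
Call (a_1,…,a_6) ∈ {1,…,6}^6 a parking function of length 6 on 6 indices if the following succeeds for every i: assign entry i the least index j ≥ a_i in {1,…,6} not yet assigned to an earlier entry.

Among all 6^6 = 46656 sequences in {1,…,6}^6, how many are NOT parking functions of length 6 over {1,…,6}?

29849

Count = 1·7^5 = 1×16807 = 16807
Check (5,5,5,6,6,5) → sorted (5,5,5,5,6,6): b_1=5>1, not a PF.
Total 46656; non-PF = 46656−16807 = 29849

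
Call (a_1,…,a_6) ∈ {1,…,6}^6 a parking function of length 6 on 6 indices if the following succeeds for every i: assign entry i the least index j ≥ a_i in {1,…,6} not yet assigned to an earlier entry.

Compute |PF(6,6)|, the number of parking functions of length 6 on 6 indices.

16807

|PF| = (6−6+1)·(6+1)^(6−1) = 1×16807 = 16807
Example (1,1,1,2,2,3) → sorted (1,1,1,2,2,3): b_i ≤ i ∀i, a PF.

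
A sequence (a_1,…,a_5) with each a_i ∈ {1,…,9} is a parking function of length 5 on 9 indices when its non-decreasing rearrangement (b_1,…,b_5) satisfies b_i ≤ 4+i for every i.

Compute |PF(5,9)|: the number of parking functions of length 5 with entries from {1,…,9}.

|PF(5,9)| = (9−5+1)·(9+1)^(5−1) = 5×10000 = 50000
One tuple (1,4,3,3,5) → sorted (1,3,3,4,5): b_i ≤ 4+i ∀i, a PF.

50000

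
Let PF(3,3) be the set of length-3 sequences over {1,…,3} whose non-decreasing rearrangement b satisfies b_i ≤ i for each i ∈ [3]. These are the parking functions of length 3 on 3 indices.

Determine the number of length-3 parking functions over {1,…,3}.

|PF| = (4−3)·4^(3−1) = 1×16 = 16 (Konheim–Weiss)
One tuple (1,2,3) → sorted (1,2,3): b_i ≤ i ∀i, a PF.

16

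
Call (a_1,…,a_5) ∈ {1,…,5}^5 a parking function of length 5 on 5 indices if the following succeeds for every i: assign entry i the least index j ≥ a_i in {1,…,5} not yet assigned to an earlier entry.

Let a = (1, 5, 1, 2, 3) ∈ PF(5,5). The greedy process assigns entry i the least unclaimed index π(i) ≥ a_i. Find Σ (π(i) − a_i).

Σπ = 5·6/2 = 15 (π permutes [5]); Σa = 1+5+1+2+3 = 12; disp = 15−12 = 3.

3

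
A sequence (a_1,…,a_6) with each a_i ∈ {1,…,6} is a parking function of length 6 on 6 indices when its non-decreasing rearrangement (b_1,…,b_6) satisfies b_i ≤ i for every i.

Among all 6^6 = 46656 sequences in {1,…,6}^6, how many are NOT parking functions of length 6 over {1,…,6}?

29849

|PF(6,6)| = 1·7^5 = 1 · 16807 = 16807 [KW]
Example (5,6,6,4,3,5) → sorted (3,4,5,5,6,6): b_1=3>1, not a PF.
So 46656 − 16807 = 29849 fail.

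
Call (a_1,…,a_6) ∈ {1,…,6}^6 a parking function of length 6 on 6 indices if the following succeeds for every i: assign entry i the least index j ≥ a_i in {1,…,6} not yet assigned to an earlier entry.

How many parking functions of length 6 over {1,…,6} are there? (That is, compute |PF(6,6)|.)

|PF| = 1·7^5 = 1 · 16807 = 16807
Example (2,1,2,4,1,2) → sorted (1,1,2,2,2,4): b_i ≤ i ∀i, a PF.

16807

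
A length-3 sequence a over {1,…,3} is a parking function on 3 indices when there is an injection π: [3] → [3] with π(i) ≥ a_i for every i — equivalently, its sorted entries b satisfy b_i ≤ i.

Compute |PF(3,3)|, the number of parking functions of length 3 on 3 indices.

|PF(3,3)| = (3−3+1)·(3+1)^(3−1) = 1×16 = 16 (Konheim–Weiss)
Check (2,1,2) → sorted (1,2,2): b_i ≤ i ∀i, a PF.

16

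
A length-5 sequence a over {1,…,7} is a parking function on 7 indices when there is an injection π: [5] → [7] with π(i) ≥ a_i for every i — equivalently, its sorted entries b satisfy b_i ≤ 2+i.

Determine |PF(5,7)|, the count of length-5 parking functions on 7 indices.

12288

|PF(5,7)| = (8−5)·8^(5−1) = 3·4096 = 12288
E.g. (5,1,1,5,2) → sorted (1,1,2,5,5): b_i ≤ 2+i ∀i, a PF.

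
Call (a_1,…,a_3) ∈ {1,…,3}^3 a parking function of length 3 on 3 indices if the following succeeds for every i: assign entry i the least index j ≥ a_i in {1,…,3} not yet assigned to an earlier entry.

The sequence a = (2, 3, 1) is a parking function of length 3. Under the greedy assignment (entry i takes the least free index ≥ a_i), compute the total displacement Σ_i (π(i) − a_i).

0

Σπ(i) = 1+…+3 = 6; Σa = 2+3+1 = 6; disp = 6−6 = 0.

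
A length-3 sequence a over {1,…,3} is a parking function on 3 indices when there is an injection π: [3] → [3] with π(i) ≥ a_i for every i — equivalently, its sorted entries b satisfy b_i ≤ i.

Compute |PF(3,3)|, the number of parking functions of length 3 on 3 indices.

16

|PF| = (3+1−3)·(3+1)^{3−1} = 1 · 16 = 16 (Konheim–Weiss)
E.g. (1,1,2) → sorted (1,1,2): b_i ≤ i ∀i, a PF.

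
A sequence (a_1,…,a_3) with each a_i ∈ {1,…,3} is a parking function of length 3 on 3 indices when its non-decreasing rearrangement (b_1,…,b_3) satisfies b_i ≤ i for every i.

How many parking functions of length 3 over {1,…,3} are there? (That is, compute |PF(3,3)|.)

16

|PF(3,3)| = (4−3)·4^(3−1) = 1 · 16 = 16 [KW]
One tuple (2,3,1) → sorted (1,2,3): b_i ≤ i ∀i, a PF.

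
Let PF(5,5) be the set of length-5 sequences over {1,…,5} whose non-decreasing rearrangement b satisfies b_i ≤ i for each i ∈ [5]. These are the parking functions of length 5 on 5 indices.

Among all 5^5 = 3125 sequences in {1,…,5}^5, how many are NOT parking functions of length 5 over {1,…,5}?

1829

Count = 1·6^4 = 1 · 1296 = 1296 (Konheim–Weiss)
E.g. (5,3,5,4,5) → sorted (3,4,5,5,5): b_1=3>1, not a PF.
So 3125 − 1296 = 1829 fail.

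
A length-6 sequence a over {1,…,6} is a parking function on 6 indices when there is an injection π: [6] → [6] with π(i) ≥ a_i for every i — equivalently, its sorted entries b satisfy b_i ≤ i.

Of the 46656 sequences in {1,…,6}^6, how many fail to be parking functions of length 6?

Count = (6+1−6)·(6+1)^{6−1} = 1×16807 = 16807 [KW]
E.g. (6,6,4,6,1,4) → sorted (1,4,4,6,6,6): b_2=4>2, not a PF.
So 46656 − 16807 = 29849 fail.

29849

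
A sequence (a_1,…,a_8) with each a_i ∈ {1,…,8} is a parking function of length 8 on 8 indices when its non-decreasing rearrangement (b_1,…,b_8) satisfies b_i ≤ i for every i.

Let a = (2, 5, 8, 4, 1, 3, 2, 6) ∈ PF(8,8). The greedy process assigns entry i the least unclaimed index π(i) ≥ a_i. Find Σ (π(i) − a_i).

Σπ = 8·9/2 = 36 (π permutes [8]); Σa = 2+5+8+4+1+3+2+6 = 31; disp = 36−31 = 5.

5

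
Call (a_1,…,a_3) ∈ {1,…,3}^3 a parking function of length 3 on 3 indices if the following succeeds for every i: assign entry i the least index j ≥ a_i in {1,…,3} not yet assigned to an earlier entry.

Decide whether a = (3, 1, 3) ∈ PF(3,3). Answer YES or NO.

NO

Rearranged: b = (1, 3, 3).
  b_1=1 ≤ 1
  b_2=3 > 2
  fails at i=2 ⇒ NO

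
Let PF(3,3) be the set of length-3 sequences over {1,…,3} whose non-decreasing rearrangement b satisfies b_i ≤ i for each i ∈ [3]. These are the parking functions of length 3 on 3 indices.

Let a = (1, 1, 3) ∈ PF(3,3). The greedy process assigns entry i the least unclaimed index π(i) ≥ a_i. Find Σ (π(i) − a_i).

Σπ = 6 ({1..3} each once); Σa = 1+1+3 = 5; disp = 6−5 = 1.

1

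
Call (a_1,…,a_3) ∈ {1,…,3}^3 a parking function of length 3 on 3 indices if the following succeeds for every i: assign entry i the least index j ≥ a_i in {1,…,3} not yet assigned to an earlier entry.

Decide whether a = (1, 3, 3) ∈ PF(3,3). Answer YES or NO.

NO

Sorted: b = (1, 3, 3).
  b_1=1 ≤ 1
  b_2=3 > 2
  fails at i=2 ⇒ NO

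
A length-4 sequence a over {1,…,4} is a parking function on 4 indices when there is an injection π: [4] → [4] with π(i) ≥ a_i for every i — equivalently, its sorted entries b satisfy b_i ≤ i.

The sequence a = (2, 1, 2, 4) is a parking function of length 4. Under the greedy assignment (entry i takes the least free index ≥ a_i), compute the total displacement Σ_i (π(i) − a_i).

1

Σπ(i) = 1+…+4 = 10; Σa = 2+1+2+4 = 9; disp = 10−9 = 1.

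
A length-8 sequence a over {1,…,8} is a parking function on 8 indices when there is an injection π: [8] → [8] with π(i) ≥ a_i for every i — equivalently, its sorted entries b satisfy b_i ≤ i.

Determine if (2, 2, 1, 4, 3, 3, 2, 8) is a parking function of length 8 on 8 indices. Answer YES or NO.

YES

Sorted: b = (1, 2, 2, 2, 3, 3, 4, 8).
  b_1=1 ≤ 1
  b_2=2 ≤ 2
  b_3=2 ≤ 3
  b_4=2 ≤ 4
  b_5=3 ≤ 5
  b_6=3 ≤ 6
  b_7=4 ≤ 7
  b_8=8 ≤ 8
All bounds hold ⇒ YES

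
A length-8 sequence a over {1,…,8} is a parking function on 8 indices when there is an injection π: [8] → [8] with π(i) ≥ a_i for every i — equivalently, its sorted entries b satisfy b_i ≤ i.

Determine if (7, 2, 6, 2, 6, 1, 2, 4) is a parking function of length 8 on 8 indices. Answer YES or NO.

YES

Rearranged: b = (1, 2, 2, 2, 4, 6, 6, 7).
  b_1=1 ≤ 1
  b_2=2 ≤ 2
  b_3=2 ≤ 3
  b_4=2 ≤ 4
  b_5=4 ≤ 5
  b_6=6 ≤ 6
  b_7=6 ≤ 7
  b_8=7 ≤ 8
All bounds hold ⇒ YES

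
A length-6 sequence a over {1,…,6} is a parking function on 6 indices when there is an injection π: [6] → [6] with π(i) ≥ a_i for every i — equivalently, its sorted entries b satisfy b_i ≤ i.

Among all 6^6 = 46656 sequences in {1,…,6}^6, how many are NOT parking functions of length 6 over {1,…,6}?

29849

|PF| = (7−6)·7^(6−1) = 1×16807 = 16807 (Pollak)
Example (6,4,6,6,5,6) → sorted (4,5,6,6,6,6): b_1=4>1, not a PF.
6^6 − 16807 = 46656 − 16807 = 29849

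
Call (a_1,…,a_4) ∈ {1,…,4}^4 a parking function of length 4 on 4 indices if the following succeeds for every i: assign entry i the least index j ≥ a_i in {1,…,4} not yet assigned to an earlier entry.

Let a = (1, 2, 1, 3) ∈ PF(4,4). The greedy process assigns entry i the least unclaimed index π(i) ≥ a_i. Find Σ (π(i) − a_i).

Σπ = 4·5/2 = 10 (π permutes [4]); Σa = 1+2+1+3 = 7; disp = 10−7 = 3.

3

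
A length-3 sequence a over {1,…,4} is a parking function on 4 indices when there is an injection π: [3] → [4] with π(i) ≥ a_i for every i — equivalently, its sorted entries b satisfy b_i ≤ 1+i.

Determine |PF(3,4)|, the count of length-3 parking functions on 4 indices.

|PF(3,4)| = (4−3+1)·(4+1)^(3−1) = 2·25 = 50 (Pollak)
Example (2,3,3) → sorted (2,3,3): b_i ≤ 1+i ∀i, a PF.

50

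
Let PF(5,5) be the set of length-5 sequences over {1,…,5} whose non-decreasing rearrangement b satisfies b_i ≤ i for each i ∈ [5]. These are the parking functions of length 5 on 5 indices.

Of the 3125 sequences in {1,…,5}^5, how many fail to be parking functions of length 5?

#PF = (5+1−5)·(5+1)^{5−1} = 1×1296 = 1296
Example (2,5,3,2,3) → sorted (2,2,3,3,5): b_1=2>1, not a PF.
Total 3125; non-PF = 3125−1296 = 1829

1829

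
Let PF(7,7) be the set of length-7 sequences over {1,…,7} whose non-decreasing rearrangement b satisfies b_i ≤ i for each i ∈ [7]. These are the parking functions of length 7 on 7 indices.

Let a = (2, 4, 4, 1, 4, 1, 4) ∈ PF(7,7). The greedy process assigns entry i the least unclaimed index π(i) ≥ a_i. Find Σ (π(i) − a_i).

Σπ = 7·8/2 = 28 (π permutes [7]); Σa = 2+4+4+1+4+1+4 = 20; disp = 28−20 = 8.

8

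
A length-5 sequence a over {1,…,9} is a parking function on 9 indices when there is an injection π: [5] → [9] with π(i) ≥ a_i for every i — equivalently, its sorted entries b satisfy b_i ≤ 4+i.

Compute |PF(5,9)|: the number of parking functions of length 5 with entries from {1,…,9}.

Count = (9+1−5)·(9+1)^{5−1} = 5·10000 = 50000 (Pollak)
E.g. (5,8,1,2,4) → sorted (1,2,4,5,8): b_i ≤ 4+i ∀i, a PF.

50000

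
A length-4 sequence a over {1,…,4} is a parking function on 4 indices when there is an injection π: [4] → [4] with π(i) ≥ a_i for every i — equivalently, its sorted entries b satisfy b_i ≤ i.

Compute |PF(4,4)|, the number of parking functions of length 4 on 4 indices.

125

Count = (5−4)·5^(4−1) = 1·125 = 125 (Pollak)
Example (3,1,2,2) → sorted (1,2,2,3): b_i ≤ i ∀i, a PF.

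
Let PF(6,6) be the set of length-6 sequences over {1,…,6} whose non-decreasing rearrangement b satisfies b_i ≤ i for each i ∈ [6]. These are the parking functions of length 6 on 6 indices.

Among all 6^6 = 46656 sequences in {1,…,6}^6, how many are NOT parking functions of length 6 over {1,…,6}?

#PF = (6−6+1)·(6+1)^(6−1) = 1×16807 = 16807 (Pollak)
Example (4,2,4,3,6,4) → sorted (2,3,4,4,4,6): b_1=2>1, not a PF.
So 46656 − 16807 = 29849 fail.

29849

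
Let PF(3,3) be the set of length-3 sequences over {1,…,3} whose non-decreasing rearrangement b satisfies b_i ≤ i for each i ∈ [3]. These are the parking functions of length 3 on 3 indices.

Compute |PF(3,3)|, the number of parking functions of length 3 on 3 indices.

16

|PF(3,3)| = (3−3+1)·(3+1)^(3−1) = 1·16 = 16 [KW]
Example (1,1,1) → sorted (1,1,1): b_i ≤ i ∀i, a PF.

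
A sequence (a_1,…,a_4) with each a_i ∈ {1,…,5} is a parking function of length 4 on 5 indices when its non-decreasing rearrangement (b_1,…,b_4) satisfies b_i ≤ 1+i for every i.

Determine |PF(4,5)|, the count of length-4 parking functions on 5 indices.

#PF = 2·6^3 = 2·216 = 432 (Pollak)
Example (2,2,3,5) → sorted (2,2,3,5): b_i ≤ 1+i ∀i, a PF.

432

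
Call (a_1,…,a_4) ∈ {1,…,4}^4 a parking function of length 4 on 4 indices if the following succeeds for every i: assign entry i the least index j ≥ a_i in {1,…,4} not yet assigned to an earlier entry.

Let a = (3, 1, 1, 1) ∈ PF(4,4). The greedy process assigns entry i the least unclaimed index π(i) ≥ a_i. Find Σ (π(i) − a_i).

4

Σπ(i) = 1+…+4 = 10; Σa = 3+1+1+1 = 6; disp = 10−6 = 4.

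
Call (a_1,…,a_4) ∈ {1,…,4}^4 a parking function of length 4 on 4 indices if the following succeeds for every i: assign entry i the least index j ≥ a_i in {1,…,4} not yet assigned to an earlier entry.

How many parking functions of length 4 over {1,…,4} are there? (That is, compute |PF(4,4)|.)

125

#PF = (5−4)·5^(4−1) = 1×125 = 125 (Pollak)
Example (1,2,2,2) → sorted (1,2,2,2): b_i ≤ i ∀i, a PF.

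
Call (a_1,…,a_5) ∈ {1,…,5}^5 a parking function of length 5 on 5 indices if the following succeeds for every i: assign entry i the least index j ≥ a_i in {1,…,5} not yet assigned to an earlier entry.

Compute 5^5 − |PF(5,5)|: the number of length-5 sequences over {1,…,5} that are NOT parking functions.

Count = 1·6^4 = 1·1296 = 1296 (Pollak)
One tuple (5,4,4,2,5) → sorted (2,4,4,5,5): b_1=2>1, not a PF.
5^5 − 1296 = 3125 − 1296 = 1829

1829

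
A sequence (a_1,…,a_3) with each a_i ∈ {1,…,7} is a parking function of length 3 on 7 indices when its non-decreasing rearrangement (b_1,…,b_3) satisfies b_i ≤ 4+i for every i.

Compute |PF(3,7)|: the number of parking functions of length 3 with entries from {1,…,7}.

320

|PF| = 5·8^2 = 5 · 64 = 320 (Pollak)
Check (3,3,1) → sorted (1,3,3): b_i ≤ 4+i ∀i, a PF.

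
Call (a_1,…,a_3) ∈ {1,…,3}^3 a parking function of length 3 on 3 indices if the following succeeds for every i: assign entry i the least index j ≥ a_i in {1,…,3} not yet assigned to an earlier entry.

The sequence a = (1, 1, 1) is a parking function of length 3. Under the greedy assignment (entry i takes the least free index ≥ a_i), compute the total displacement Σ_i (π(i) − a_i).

3

Σπ = 6 ({1..3} each once); Σa = 1+1+1 = 3; disp = 6−3 = 3.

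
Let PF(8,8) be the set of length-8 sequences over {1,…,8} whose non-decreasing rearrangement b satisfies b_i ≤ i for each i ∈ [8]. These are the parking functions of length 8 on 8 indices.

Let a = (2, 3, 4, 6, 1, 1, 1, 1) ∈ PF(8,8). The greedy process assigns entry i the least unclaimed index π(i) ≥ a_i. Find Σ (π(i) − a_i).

Σπ = 36 ({1..8} each once); Σa = 2+3+4+6+1+1+1+1 = 19; disp = 36−19 = 17.

17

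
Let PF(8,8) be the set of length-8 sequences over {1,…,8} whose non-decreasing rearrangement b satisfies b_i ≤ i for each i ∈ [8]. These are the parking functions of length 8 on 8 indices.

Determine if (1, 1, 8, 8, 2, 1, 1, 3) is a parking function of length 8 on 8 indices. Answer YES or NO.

Sorted: b = (1, 1, 1, 1, 2, 3, 8, 8).
  b_1=1 ≤ 1
  b_2=1 ≤ 2
  b_3=1 ≤ 3
  b_4=1 ≤ 4
  b_5=2 ≤ 5
  b_6=3 ≤ 6
  b_7=8 > 7
  fails at i=7 ⇒ NO

NO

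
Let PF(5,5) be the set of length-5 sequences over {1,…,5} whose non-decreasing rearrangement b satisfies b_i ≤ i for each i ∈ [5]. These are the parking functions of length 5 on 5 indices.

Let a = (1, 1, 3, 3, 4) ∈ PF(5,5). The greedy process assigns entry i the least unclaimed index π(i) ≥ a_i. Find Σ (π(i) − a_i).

3

Σπ = 15 ({1..5} each once); Σa = 1+1+3+3+4 = 12; disp = 15−12 = 3.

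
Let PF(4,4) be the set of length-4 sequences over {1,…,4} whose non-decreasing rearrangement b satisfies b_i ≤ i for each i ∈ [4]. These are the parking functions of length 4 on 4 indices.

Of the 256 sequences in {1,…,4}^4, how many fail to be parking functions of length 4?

|PF| = (4+1−4)·(4+1)^{4−1} = 1·125 = 125 [KW]
One tuple (4,4,2,4) → sorted (2,4,4,4): b_1=2>1, not a PF.
4^4 − 125 = 256 − 125 = 131

131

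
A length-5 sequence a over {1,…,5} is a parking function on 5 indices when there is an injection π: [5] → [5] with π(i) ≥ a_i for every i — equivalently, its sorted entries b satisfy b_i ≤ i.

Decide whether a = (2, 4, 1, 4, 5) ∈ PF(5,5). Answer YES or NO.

Sorted: b = (1, 2, 4, 4, 5).
  b_1=1 ≤ 1
  b_2=2 ≤ 2
  b_3=4 > 3
  fails at i=3 ⇒ NO

NO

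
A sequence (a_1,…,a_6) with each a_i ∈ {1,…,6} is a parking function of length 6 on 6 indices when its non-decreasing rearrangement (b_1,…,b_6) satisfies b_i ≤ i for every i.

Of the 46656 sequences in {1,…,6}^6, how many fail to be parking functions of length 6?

29849

#PF = (6−6+1)·(6+1)^(6−1) = 1×16807 = 16807 [KW]
Example (4,2,1,6,6,3) → sorted (1,2,3,4,6,6): b_5=6>5, not a PF.
Total 46656; non-PF = 46656−16807 = 29849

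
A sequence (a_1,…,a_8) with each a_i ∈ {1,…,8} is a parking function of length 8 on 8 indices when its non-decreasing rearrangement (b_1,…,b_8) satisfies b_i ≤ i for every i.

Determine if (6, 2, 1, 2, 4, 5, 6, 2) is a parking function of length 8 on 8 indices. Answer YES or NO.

YES

Order a: b = (1, 2, 2, 2, 4, 5, 6, 6).
  b_1=1 ≤ 1
  b_2=2 ≤ 2
  b_3=2 ≤ 3
  b_4=2 ≤ 4
  b_5=4 ≤ 5
  b_6=5 ≤ 6
  b_7=6 ≤ 7
  b_8=6 ≤ 8
All bounds hold ⇒ YES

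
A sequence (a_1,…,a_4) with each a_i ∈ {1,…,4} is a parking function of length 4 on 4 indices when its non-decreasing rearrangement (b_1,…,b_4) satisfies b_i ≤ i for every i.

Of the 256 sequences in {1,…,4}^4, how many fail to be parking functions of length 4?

|PF| = (5−4)·5^(4−1) = 1·125 = 125
One tuple (4,3,4,2) → sorted (2,3,4,4): b_1=2>1, not a PF.
4^4 − 125 = 256 − 125 = 131

131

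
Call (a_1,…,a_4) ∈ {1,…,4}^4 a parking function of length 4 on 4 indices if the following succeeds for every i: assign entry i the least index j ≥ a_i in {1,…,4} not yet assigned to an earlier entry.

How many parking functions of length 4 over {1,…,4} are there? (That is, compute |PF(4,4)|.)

125

Count = (5−4)·5^(4−1) = 1 · 125 = 125 (Konheim–Weiss)
Example (2,4,1,3) → sorted (1,2,3,4): b_i ≤ i ∀i, a PF.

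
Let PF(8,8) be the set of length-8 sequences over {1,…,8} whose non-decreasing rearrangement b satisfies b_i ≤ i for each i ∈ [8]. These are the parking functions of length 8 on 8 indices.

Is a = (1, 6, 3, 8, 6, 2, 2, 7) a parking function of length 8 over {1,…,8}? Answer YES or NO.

Rearranged: b = (1, 2, 2, 3, 6, 6, 7, 8).
  b_1=1 ≤ 1
  b_2=2 ≤ 2
  b_3=2 ≤ 3
  b_4=3 ≤ 4
  b_5=6 > 5
  fails at i=5 ⇒ NO

NO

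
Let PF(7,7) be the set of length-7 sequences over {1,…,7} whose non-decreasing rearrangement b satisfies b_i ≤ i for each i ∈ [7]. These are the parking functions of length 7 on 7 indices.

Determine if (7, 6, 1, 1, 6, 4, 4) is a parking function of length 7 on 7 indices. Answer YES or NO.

Sorted: b = (1, 1, 4, 4, 6, 6, 7).
  b_1=1 ≤ 1
  b_2=1 ≤ 2
  b_3=4 > 3
  fails at i=3 ⇒ NO

NO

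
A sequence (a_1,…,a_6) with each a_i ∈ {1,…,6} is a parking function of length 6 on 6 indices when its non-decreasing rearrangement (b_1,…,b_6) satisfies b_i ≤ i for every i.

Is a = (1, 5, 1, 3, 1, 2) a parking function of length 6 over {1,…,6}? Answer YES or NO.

YES

Sorted: b = (1, 1, 1, 2, 3, 5).
  b_1=1 ≤ 1
  b_2=1 ≤ 2
  b_3=1 ≤ 3
  b_4=2 ≤ 4
  b_5=3 ≤ 5
  b_6=5 ≤ 6
All bounds hold ⇒ YES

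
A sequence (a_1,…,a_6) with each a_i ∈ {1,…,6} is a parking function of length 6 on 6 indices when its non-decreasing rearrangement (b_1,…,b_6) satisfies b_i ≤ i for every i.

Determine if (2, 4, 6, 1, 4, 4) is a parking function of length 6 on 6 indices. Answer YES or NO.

Rearranged: b = (1, 2, 4, 4, 4, 6).
  b_1=1 ≤ 1
  b_2=2 ≤ 2
  b_3=4 > 3
  fails at i=3 ⇒ NO

NO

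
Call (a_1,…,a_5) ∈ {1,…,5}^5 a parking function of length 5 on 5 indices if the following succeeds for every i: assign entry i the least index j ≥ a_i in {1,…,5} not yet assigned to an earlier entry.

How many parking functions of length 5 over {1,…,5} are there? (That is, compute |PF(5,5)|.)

1296

#PF = (6−5)·6^(5−1) = 1·1296 = 1296 (Konheim–Weiss)
Example (4,2,3,1,3) → sorted (1,2,3,3,4): b_i ≤ i ∀i, a PF.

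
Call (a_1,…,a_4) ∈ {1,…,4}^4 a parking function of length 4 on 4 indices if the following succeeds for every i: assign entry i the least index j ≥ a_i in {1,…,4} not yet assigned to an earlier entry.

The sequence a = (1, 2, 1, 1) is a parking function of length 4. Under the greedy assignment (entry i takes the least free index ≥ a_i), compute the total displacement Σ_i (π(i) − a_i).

Σπ(i) = 1+…+4 = 10; Σa = 1+2+1+1 = 5; disp = 10−5 = 5.

5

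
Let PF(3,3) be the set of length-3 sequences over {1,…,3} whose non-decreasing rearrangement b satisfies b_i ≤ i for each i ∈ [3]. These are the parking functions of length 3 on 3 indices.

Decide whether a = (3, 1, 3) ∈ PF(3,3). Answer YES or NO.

Sorted: b = (1, 3, 3).
  b_1=1 ≤ 1
  b_2=3 > 2
  fails at i=2 ⇒ NO

NO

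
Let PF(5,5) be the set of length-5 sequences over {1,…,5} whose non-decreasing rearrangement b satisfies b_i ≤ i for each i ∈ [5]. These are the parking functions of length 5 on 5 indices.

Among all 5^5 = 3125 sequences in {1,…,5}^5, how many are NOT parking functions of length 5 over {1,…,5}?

#PF = (6−5)·6^(5−1) = 1×1296 = 1296 (Pollak)
Example (3,3,4,5,4) → sorted (3,3,4,4,5): b_1=3>1, not a PF.
5^5 − 1296 = 3125 − 1296 = 1829

1829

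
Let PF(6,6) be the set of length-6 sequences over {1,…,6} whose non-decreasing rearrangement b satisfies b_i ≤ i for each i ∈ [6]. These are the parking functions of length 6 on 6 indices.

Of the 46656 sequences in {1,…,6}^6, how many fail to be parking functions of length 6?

Count = (6−6+1)·(6+1)^(6−1) = 1 · 16807 = 16807
One tuple (6,4,5,3,5,4) → sorted (3,4,4,5,5,6): b_1=3>1, not a PF.
6^6 − 16807 = 46656 − 16807 = 29849

29849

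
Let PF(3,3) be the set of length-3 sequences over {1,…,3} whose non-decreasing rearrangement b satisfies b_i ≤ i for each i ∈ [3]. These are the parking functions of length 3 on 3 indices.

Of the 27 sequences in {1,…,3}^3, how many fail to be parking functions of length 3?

Count = (3−3+1)·(3+1)^(3−1) = 1×16 = 16
Check (2,3,3) → sorted (2,3,3): b_1=2>1, not a PF.
3^3 − 16 = 27 − 16 = 11

11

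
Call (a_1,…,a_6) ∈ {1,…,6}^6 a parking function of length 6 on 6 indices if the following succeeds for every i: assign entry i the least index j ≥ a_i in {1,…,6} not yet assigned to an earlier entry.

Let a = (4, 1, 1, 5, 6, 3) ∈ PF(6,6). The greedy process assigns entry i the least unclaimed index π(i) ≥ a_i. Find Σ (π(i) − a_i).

1

Σπ(i) = 1+…+6 = 21; Σa = 4+1+1+5+6+3 = 20; disp = 21−20 = 1.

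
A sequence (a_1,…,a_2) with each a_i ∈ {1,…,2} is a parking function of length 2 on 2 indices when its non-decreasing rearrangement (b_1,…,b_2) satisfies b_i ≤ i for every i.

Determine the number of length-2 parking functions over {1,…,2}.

|PF(2,2)| = (2+1−2)·(2+1)^{2−1} = 1·3 = 3 (Konheim–Weiss)
One tuple (1,2) → sorted (1,2): b_i ≤ i ∀i, a PF.

3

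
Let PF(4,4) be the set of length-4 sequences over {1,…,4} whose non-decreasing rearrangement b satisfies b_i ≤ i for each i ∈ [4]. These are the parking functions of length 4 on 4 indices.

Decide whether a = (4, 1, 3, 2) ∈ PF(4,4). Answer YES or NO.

YES

Order a: b = (1, 2, 3, 4).
  b_1=1 ≤ 1
  b_2=2 ≤ 2
  b_3=3 ≤ 3
  b_4=4 ≤ 4
All bounds hold ⇒ YES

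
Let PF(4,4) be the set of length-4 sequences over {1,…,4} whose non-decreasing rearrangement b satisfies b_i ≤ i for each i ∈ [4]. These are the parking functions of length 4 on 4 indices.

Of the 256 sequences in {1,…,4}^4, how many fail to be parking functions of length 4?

|PF(4,4)| = 1·5^3 = 1·125 = 125 (Pollak)
One tuple (4,4,4,4) → sorted (4,4,4,4): b_1=4>1, not a PF.
Total 256; non-PF = 256−125 = 131

131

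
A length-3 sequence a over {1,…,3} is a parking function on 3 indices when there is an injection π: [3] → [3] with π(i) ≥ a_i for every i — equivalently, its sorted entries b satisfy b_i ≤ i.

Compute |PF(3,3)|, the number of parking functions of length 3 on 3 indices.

|PF| = 1·4^2 = 1×16 = 16 (Konheim–Weiss)
One tuple (2,1,3) → sorted (1,2,3): b_i ≤ i ∀i, a PF.

16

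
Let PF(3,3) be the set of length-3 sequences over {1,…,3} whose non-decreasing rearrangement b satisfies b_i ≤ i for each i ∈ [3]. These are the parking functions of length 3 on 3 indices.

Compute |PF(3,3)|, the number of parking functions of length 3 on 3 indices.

#PF = (3+1−3)·(3+1)^{3−1} = 1 · 16 = 16
One tuple (1,3,1) → sorted (1,1,3): b_i ≤ i ∀i, a PF.

16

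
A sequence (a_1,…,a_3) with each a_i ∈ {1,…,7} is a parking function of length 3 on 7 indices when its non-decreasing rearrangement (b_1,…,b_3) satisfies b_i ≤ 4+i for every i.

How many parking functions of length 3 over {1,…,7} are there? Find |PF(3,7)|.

320

Count = (8−3)·8^(3−1) = 5×64 = 320
Example (2,1,6) → sorted (1,2,6): b_i ≤ 4+i ∀i, a PF.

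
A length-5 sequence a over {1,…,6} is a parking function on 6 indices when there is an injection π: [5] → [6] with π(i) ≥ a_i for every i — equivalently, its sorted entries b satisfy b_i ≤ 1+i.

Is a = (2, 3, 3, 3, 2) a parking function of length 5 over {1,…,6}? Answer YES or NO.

YES

Order a: b = (2, 2, 3, 3, 3).
  b_1=2 ≤ 2
  b_2=2 ≤ 3
  b_3=3 ≤ 4
  b_4=3 ≤ 5
  b_5=3 ≤ 6
All bounds hold ⇒ YES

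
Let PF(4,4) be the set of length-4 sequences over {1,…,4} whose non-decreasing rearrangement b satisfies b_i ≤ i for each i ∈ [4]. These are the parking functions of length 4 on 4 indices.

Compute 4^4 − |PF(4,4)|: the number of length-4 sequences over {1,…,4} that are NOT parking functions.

131

Count = (4−4+1)·(4+1)^(4−1) = 1 · 125 = 125 (Konheim–Weiss)
Example (4,4,2,3) → sorted (2,3,4,4): b_1=2>1, not a PF.
Total 256; non-PF = 256−125 = 131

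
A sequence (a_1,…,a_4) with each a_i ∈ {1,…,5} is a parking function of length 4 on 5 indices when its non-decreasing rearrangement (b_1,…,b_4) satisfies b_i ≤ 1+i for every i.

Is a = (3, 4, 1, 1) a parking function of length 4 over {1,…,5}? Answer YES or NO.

YES

Rearranged: b = (1, 1, 3, 4).
  b_1=1 ≤ 2
  b_2=1 ≤ 3
  b_3=3 ≤ 4
  b_4=4 ≤ 5
All bounds hold ⇒ YES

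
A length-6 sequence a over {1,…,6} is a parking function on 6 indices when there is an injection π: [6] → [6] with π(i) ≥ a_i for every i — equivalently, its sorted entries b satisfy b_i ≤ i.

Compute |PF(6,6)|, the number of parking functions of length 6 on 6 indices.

#PF = (7−6)·7^(6−1) = 1 · 16807 = 16807 [KW]
Example (2,3,4,5,1,3) → sorted (1,2,3,3,4,5): b_i ≤ i ∀i, a PF.

16807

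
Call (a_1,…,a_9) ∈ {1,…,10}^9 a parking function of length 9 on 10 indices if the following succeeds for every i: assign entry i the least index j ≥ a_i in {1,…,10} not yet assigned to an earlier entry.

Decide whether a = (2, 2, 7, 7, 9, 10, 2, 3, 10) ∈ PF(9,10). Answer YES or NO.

Rearranged: b = (2, 2, 2, 3, 7, 7, 9, 10, 10).
  b_1=2 ≤ 2
  b_2=2 ≤ 3
  b_3=2 ≤ 4
  b_4=3 ≤ 5
  b_5=7 > 6
  fails at i=5 ⇒ NO

NO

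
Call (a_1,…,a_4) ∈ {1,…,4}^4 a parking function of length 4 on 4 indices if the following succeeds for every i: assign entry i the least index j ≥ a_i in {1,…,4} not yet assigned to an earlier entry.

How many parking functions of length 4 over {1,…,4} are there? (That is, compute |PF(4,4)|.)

125

#PF = (4+1−4)·(4+1)^{4−1} = 1·125 = 125 [KW]
Check (1,2,3,2) → sorted (1,2,2,3): b_i ≤ i ∀i, a PF.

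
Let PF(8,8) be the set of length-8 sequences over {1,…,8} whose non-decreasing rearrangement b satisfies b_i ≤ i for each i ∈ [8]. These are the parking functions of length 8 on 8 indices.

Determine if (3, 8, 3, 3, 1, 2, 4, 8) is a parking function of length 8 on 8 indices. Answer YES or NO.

NO

Rearranged: b = (1, 2, 3, 3, 3, 4, 8, 8).
  b_1=1 ≤ 1
  b_2=2 ≤ 2
  b_3=3 ≤ 3
  b_4=3 ≤ 4
  b_5=3 ≤ 5
  b_6=4 ≤ 6
  b_7=8 > 7
  fails at i=7 ⇒ NO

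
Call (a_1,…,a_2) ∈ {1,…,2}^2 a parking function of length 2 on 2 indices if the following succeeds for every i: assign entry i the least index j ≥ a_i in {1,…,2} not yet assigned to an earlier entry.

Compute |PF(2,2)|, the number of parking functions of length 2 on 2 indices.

3

#PF = (2−2+1)·(2+1)^(2−1) = 1 · 3 = 3 [KW]
One tuple (2,1) → sorted (1,2): b_i ≤ i ∀i, a PF.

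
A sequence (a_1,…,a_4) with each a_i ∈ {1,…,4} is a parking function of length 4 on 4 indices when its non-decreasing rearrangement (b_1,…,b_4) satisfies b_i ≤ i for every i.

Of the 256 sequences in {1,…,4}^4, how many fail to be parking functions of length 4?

|PF| = 1·5^3 = 1×125 = 125
Example (2,2,3,4) → sorted (2,2,3,4): b_1=2>1, not a PF.
4^4 − 125 = 256 − 125 = 131

131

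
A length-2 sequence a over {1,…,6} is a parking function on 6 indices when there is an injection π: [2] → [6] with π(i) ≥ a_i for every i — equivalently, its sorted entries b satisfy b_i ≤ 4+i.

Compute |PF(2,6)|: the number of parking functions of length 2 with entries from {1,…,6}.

35

Count = (6+1−2)·(6+1)^{2−1} = 5 · 7 = 35 (Pollak)
E.g. (3,4) → sorted (3,4): b_i ≤ 4+i ∀i, a PF.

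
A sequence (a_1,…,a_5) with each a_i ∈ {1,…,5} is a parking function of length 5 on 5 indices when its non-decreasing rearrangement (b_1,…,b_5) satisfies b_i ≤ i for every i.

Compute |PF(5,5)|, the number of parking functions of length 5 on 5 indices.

1296

Count = 1·6^4 = 1·1296 = 1296
E.g. (4,1,1,5,2) → sorted (1,1,2,4,5): b_i ≤ i ∀i, a PF.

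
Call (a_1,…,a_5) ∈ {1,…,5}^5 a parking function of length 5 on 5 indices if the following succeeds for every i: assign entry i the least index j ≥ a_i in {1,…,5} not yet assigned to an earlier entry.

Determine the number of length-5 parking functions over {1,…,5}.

1296

|PF| = (5+1−5)·(5+1)^{5−1} = 1×1296 = 1296 (Pollak)
Example (5,2,1,2,4) → sorted (1,2,2,4,5): b_i ≤ i ∀i, a PF.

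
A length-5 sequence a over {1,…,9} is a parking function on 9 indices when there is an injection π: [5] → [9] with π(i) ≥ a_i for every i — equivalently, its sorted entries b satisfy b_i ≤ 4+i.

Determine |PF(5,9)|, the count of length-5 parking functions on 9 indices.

50000

|PF| = (10−5)·10^(5−1) = 5 · 10000 = 50000 [KW]
One tuple (6,1,3,4,1) → sorted (1,1,3,4,6): b_i ≤ 4+i ∀i, a PF.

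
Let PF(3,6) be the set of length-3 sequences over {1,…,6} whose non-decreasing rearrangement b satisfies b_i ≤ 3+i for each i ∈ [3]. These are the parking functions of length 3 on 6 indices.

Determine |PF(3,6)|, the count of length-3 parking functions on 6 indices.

196

Count = (6−3+1)·(6+1)^(3−1) = 4 · 49 = 196 [KW]
Example (4,4,5) → sorted (4,4,5): b_i ≤ 3+i ∀i, a PF.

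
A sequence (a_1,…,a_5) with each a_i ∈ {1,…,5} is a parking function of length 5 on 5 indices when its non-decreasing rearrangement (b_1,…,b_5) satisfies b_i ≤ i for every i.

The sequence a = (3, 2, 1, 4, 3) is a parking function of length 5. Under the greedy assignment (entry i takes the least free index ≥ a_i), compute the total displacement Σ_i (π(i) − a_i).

Σπ = 15 ({1..5} each once); Σa = 3+2+1+4+3 = 13; disp = 15−13 = 2.

2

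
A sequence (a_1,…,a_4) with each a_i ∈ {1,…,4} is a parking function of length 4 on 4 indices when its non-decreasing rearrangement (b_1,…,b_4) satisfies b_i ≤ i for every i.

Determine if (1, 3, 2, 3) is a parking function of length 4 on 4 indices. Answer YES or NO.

YES

Order a: b = (1, 2, 3, 3).
  b_1=1 ≤ 1
  b_2=2 ≤ 2
  b_3=3 ≤ 3
  b_4=3 ≤ 4
All bounds hold ⇒ YES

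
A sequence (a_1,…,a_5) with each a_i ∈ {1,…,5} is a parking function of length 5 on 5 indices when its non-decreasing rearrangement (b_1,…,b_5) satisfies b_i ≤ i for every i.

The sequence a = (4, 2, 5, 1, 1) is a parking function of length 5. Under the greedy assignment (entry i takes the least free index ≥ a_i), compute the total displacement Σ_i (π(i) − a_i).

2

Σπ = 5·6/2 = 15 (π permutes [5]); Σa = 4+2+5+1+1 = 13; disp = 15−13 = 2.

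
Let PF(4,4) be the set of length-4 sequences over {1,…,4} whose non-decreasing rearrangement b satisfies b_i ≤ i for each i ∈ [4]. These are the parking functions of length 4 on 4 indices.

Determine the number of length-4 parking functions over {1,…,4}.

|PF(4,4)| = (5−4)·5^(4−1) = 1 · 125 = 125 (Konheim–Weiss)
Example (1,2,2,2) → sorted (1,2,2,2): b_i ≤ i ∀i, a PF.

125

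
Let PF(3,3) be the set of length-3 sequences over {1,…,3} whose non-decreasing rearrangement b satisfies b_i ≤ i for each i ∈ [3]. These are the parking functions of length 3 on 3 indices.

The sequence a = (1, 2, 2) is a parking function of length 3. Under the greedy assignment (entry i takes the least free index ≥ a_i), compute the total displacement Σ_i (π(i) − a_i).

1

Σπ(i) = 1+…+3 = 6; Σa = 1+2+2 = 5; disp = 6−5 = 1.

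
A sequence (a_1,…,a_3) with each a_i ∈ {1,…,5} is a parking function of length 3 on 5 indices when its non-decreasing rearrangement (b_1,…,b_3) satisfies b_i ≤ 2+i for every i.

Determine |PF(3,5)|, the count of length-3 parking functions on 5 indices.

108

Count = (5−3+1)·(5+1)^(3−1) = 3×36 = 108 (Konheim–Weiss)
Check (1,2,1) → sorted (1,1,2): b_i ≤ 2+i ∀i, a PF.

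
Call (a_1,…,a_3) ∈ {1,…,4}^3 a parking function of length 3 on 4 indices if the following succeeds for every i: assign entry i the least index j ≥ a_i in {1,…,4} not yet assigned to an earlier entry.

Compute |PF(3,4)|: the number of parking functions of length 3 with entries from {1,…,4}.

50

|PF| = 2·5^2 = 2×25 = 50
E.g. (1,1,2) → sorted (1,1,2): b_i ≤ 1+i ∀i, a PF.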